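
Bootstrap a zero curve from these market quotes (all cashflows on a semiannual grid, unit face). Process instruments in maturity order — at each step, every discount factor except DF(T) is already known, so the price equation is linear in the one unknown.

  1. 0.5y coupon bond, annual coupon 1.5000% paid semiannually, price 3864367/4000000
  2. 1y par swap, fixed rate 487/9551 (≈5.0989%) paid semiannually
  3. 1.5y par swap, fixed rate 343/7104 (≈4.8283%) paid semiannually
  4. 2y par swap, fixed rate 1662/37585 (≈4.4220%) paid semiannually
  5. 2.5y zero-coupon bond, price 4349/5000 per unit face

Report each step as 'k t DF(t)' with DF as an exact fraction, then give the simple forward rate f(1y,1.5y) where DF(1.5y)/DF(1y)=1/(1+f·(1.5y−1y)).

1 1/2 9589/10000
2 1 9513/10000
3 3/2 4657/5000
4 2 9169/10000
5 5/2 4349/5000
f(1y,1.5y) = ((9513/10000)/(4657/5000) − 1)/(1/2) = 199/4657 ≈ 4.2731%

step 1 [0.5y] bond c/2=3/400: DF=(3864367/4000000 − 3/400·(0))/(1+3/400) = 9589/10000 ≈ 0.958900
step 2 [1y] swap r/2=487/19102: DF=(1 − 487/19102·(0.958900))/(1+487/19102) = 9513/10000 ≈ 0.951300
step 3 [1.5y] swap r/2=343/14208: DF=(1 − 343/14208·(0.958900+0.951300))/(1+343/14208) = 4657/5000 ≈ 0.931400
step 4 [2y] swap r/2=831/37585: DF=(1 − 831/37585·(0.958900+0.951300+0.931400))/(1+831/37585) = 9169/10000 ≈ 0.916900
step 5 [2.5y] zero: DF = P = 4349/5000 ≈ 0.869800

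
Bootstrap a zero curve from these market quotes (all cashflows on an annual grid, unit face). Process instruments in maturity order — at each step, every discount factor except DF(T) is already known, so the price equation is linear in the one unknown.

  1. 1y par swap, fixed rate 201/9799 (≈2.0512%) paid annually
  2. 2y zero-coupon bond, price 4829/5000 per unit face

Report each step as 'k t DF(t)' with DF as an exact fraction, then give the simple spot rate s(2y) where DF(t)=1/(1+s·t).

step 1 [1y] swap r/1=201/9799: DF=(1 − 201/9799·(0))/(1+201/9799) = 9799/10000 ≈ 0.979900
step 2 [2y] zero: DF = P = 4829/5000 ≈ 0.965800

1 1 9799/10000
2 2 4829/5000
s(2y) = (1/(4829/5000) − 1)/(2) = 171/9658 ≈ 1.7706%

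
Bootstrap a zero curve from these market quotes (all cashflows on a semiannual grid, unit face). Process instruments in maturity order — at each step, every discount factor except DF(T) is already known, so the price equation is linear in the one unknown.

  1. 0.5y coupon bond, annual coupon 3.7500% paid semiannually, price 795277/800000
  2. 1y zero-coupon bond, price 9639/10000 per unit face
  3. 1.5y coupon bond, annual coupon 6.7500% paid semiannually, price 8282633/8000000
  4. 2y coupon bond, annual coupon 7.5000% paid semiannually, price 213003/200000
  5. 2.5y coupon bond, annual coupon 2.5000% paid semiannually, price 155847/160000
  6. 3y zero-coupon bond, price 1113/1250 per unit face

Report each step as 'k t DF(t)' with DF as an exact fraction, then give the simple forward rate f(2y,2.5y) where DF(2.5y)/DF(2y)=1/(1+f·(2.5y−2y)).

1 1/2 4879/5000
2 1 9639/10000
3 3/2 4691/5000
4 2 369/400
5 5/2 9151/10000
6 3 1113/1250
f(2y,2.5y) = ((369/400)/(9151/10000) − 1)/(1/2) = 148/9151 ≈ 1.6173%

step 1 [0.5y] bond c/2=3/160: DF=(795277/800000 − 3/160·(0))/(1+3/160) = 4879/5000 ≈ 0.975800
step 2 [1y] zero: DF = P = 9639/10000 ≈ 0.963900
step 3 [1.5y] bond c/2=27/800: DF=(8282633/8000000 − 27/800·(0.975800+0.963900))/(1+27/800) = 4691/5000 ≈ 0.938200
step 4 [2y] bond c/2=3/80: DF=(213003/200000 − 3/80·(0.975800+0.963900+0.938200))/(1+3/80) = 369/400 ≈ 0.922500
step 5 [2.5y] bond c/2=1/80: DF=(155847/160000 − 1/80·(0.975800+0.963900+0.938200+0.922500))/(1+1/80) = 9151/10000 ≈ 0.915100
step 6 [3y] zero: DF = P = 1113/1250 ≈ 0.890400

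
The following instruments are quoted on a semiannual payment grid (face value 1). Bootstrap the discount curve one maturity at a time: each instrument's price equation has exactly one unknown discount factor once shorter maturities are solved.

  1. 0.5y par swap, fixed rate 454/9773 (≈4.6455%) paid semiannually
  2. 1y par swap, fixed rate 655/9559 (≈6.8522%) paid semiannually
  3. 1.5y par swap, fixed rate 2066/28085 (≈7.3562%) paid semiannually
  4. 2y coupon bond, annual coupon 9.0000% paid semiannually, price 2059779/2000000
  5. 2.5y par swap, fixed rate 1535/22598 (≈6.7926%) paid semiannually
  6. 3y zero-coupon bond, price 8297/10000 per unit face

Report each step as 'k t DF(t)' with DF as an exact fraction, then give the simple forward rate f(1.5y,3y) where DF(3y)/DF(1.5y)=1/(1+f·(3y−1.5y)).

1 1/2 9773/10000
2 1 1869/2000
3 3/2 8967/10000
4 2 4323/5000
5 5/2 1693/2000
6 3 8297/10000
f(1.5y,3y) = ((8967/10000)/(8297/10000) − 1)/(3/2) = 1340/24891 ≈ 5.3835%

step 1 [0.5y] swap r/2=227/9773: DF=(1 − 227/9773·(0))/(1+227/9773) = 9773/10000 ≈ 0.977300
step 2 [1y] swap r/2=655/19118: DF=(1 − 655/19118·(0.977300))/(1+655/19118) = 1869/2000 ≈ 0.934500
step 3 [1.5y] swap r/2=1033/28085: DF=(1 − 1033/28085·(0.977300+0.934500))/(1+1033/28085) = 8967/10000 ≈ 0.896700
step 4 [2y] bond c/2=9/200: DF=(2059779/2000000 − 9/200·(0.977300+0.934500+0.896700))/(1+9/200) = 4323/5000 ≈ 0.864600
step 5 [2.5y] swap r/2=1535/45196: DF=(1 − 1535/45196·(0.977300+0.934500+0.896700+0.864600))/(1+1535/45196) = 1693/2000 ≈ 0.846500
step 6 [3y] zero: DF = P = 8297/10000 ≈ 0.829700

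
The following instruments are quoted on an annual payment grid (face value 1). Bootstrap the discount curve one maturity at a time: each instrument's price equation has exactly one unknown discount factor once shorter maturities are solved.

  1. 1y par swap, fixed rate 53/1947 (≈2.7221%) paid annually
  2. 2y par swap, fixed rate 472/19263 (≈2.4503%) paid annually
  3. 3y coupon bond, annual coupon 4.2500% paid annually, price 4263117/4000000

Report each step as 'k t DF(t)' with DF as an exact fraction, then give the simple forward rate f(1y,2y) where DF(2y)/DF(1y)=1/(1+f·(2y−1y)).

1 1 1947/2000
2 2 1191/1250
3 3 4719/5000
f(1y,2y) = ((1947/2000)/(1191/1250) − 1)/(1) = 69/3176 ≈ 2.1725%

step 1 [1y] swap r/1=53/1947: DF=(1 − 53/1947·(0))/(1+53/1947) = 1947/2000 ≈ 0.973500
step 2 [2y] swap r/1=472/19263: DF=(1 − 472/19263·(0.973500))/(1+472/19263) = 1191/1250 ≈ 0.952800
step 3 [3y] bond c/1=17/400: DF=(4263117/4000000 − 17/400·(0.973500+0.952800))/(1+17/400) = 4719/5000 ≈ 0.943800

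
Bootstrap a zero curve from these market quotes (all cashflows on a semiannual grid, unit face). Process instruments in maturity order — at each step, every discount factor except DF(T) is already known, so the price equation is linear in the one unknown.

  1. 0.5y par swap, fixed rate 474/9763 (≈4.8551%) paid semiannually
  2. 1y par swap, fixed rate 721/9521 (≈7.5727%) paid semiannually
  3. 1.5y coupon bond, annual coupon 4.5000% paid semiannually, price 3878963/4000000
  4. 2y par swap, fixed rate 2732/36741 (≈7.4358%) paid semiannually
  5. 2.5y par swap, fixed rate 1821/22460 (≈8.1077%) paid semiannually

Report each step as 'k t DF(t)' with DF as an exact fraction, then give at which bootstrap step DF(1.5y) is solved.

1 1/2 9763/10000
2 1 9279/10000
3 3/2 1813/2000
4 2 4317/5000
5 5/2 8179/10000
DF(1.5y) is solved at step 3

step 1 [0.5y] swap r/2=237/9763: DF=(1 − 237/9763·(0))/(1+237/9763) = 9763/10000 ≈ 0.976300
step 2 [1y] swap r/2=721/19042: DF=(1 − 721/19042·(0.976300))/(1+721/19042) = 9279/10000 ≈ 0.927900
step 3 [1.5y] bond c/2=9/400: DF=(3878963/4000000 − 9/400·(0.976300+0.927900))/(1+9/400) = 1813/2000 ≈ 0.906500
step 4 [2y] swap r/2=1366/36741: DF=(1 − 1366/36741·(0.976300+0.927900+0.906500))/(1+1366/36741) = 4317/5000 ≈ 0.863400
step 5 [2.5y] swap r/2=1821/44920: DF=(1 − 1821/44920·(0.976300+0.927900+0.906500+0.863400))/(1+1821/44920) = 8179/10000 ≈ 0.817900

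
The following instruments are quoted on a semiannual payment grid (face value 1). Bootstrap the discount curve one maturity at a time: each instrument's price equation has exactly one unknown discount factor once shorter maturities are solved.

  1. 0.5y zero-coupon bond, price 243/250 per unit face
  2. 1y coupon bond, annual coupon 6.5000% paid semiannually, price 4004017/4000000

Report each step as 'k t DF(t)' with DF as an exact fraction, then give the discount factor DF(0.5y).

1 1/2 243/250
2 1 9389/10000
DF(0.5y) = 243/250 ≈ 0.972000

step 1 [0.5y] zero: DF = P = 243/250 ≈ 0.972000
step 2 [1y] bond c/2=13/400: DF=(4004017/4000000 − 13/400·(0.972000))/(1+13/400) = 9389/10000 ≈ 0.938900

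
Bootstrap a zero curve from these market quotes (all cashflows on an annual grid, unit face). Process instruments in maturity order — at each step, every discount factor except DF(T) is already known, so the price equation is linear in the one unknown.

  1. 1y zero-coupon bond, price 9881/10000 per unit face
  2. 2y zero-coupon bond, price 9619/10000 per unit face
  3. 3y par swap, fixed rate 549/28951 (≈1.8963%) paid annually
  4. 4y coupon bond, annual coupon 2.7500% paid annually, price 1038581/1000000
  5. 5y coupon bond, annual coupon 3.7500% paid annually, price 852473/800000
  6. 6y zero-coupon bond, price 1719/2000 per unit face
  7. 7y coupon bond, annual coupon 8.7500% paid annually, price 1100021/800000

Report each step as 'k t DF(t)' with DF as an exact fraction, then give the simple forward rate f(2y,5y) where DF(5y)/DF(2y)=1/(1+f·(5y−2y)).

1 1 9881/10000
2 2 9619/10000
3 3 9451/10000
4 4 9333/10000
5 5 8887/10000
6 6 1719/2000
7 7 8157/10000
f(2y,5y) = ((9619/10000)/(8887/10000) − 1)/(3) = 244/8887 ≈ 2.7456%

step 1 [1y] zero: DF = P = 9881/10000 ≈ 0.988100
step 2 [2y] zero: DF = P = 9619/10000 ≈ 0.961900
step 3 [3y] swap r/1=549/28951: DF=(1 − 549/28951·(0.988100+0.961900))/(1+549/28951) = 9451/10000 ≈ 0.945100
step 4 [4y] bond c/1=11/400: DF=(1038581/1000000 − 11/400·(0.988100+0.961900+0.945100))/(1+11/400) = 9333/10000 ≈ 0.933300
step 5 [5y] bond c/1=3/80: DF=(852473/800000 − 3/80·(0.988100+0.961900+0.945100+0.933300))/(1+3/80) = 8887/10000 ≈ 0.888700
step 6 [6y] zero: DF = P = 1719/2000 ≈ 0.859500
step 7 [7y] bond c/1=7/80: DF=(1100021/800000 − 7/80·(0.988100+0.961900+0.945100+0.933300+0.888700+0.859500))/(1+7/80) = 8157/10000 ≈ 0.815700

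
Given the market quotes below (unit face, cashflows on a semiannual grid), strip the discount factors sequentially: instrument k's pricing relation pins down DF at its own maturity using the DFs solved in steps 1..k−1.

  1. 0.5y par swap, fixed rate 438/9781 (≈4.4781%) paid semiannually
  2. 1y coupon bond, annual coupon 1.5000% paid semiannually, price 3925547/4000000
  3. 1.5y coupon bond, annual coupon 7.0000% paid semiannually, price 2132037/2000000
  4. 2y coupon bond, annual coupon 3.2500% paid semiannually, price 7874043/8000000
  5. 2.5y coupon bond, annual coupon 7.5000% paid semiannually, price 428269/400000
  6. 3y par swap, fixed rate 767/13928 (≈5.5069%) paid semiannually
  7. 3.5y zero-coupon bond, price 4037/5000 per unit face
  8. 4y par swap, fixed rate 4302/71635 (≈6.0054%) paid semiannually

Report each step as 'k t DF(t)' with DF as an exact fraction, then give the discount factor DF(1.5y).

step 1 [0.5y] swap r/2=219/9781: DF=(1 − 219/9781·(0))/(1+219/9781) = 9781/10000 ≈ 0.978100
step 2 [1y] bond c/2=3/400: DF=(3925547/4000000 − 3/400·(0.978100))/(1+3/400) = 2417/2500 ≈ 0.966800
step 3 [1.5y] bond c/2=7/200: DF=(2132037/2000000 − 7/200·(0.978100+0.966800))/(1+7/200) = 4821/5000 ≈ 0.964200
step 4 [2y] bond c/2=13/800: DF=(7874043/8000000 − 13/800·(0.978100+0.966800+0.964200))/(1+13/800) = 461/500 ≈ 0.922000
step 5 [2.5y] bond c/2=3/80: DF=(428269/400000 − 3/80·(0.978100+0.966800+0.964200+0.922000))/(1+3/80) = 1787/2000 ≈ 0.893500
step 6 [3y] swap r/2=767/27856: DF=(1 − 767/27856·(0.978100+0.966800+0.964200+0.922000+0.893500))/(1+767/27856) = 4233/5000 ≈ 0.846600
step 7 [3.5y] zero: DF = P = 4037/5000 ≈ 0.807400
step 8 [4y] swap r/2=2151/71635: DF=(1 − 2151/71635·(0.978100+0.966800+0.964200+0.922000+0.893500+0.846600+0.807400))/(1+2151/71635) = 7849/10000 ≈ 0.784900

1 1/2 9781/10000
2 1 2417/2500
3 3/2 4821/5000
4 2 461/500
5 5/2 1787/2000
6 3 4233/5000
7 7/2 4037/5000
8 4 7849/10000
DF(1.5y) = 4821/5000 ≈ 0.964200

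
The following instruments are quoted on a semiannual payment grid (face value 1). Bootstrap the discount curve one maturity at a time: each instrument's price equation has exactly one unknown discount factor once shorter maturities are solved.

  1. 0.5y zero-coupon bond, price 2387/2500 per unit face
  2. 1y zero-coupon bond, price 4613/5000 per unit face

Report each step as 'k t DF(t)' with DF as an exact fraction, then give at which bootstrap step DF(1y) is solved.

1 1/2 2387/2500
2 1 4613/5000
DF(1y) is solved at step 2

step 1 [0.5y] zero: DF = P = 2387/2500 ≈ 0.954800
step 2 [1y] zero: DF = P = 4613/5000 ≈ 0.922600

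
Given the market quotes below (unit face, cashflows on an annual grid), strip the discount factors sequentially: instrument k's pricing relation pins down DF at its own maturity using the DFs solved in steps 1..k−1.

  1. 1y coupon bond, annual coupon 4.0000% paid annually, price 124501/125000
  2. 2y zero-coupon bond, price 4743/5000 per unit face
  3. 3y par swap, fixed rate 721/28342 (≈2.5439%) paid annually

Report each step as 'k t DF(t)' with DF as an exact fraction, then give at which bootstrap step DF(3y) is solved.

step 1 [1y] bond c/1=1/25: DF=(124501/125000 − 1/25·(0))/(1+1/25) = 9577/10000 ≈ 0.957700
step 2 [2y] zero: DF = P = 4743/5000 ≈ 0.948600
step 3 [3y] swap r/1=721/28342: DF=(1 − 721/28342·(0.957700+0.948600))/(1+721/28342) = 9279/10000 ≈ 0.927900

1 1 9577/10000
2 2 4743/5000
3 3 9279/10000
DF(3y) is solved at step 3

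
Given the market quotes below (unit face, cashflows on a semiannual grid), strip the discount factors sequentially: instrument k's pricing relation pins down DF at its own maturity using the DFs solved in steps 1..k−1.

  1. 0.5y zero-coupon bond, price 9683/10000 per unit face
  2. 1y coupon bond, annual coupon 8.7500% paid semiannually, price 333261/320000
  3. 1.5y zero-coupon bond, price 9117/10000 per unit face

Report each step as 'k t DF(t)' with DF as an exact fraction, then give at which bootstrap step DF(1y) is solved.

1 1/2 9683/10000
2 1 2393/2500
3 3/2 9117/10000
DF(1y) is solved at step 2

step 1 [0.5y] zero: DF = P = 9683/10000 ≈ 0.968300
step 2 [1y] bond c/2=7/160: DF=(333261/320000 − 7/160·(0.968300))/(1+7/160) = 2393/2500 ≈ 0.957200
step 3 [1.5y] zero: DF = P = 9117/10000 ≈ 0.911700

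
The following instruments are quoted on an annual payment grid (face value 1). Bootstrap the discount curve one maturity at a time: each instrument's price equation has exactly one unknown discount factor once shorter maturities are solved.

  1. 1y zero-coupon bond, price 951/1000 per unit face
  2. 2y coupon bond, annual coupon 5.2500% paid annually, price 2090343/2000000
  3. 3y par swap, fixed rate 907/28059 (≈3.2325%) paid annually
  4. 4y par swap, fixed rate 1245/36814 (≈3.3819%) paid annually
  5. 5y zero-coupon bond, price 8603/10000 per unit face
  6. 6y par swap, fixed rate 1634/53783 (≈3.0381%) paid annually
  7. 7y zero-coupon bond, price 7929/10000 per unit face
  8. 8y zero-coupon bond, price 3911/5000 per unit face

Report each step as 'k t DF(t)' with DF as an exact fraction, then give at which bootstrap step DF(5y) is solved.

step 1 [1y] zero: DF = P = 951/1000 ≈ 0.951000
step 2 [2y] bond c/1=21/400: DF=(2090343/2000000 − 21/400·(0.951000))/(1+21/400) = 591/625 ≈ 0.945600
step 3 [3y] swap r/1=907/28059: DF=(1 − 907/28059·(0.951000+0.945600))/(1+907/28059) = 9093/10000 ≈ 0.909300
step 4 [4y] swap r/1=1245/36814: DF=(1 − 1245/36814·(0.951000+0.945600+0.909300))/(1+1245/36814) = 1751/2000 ≈ 0.875500
step 5 [5y] zero: DF = P = 8603/10000 ≈ 0.860300
step 6 [6y] swap r/1=1634/53783: DF=(1 − 1634/53783·(0.951000+0.945600+0.909300+0.875500+0.860300))/(1+1634/53783) = 4183/5000 ≈ 0.836600
step 7 [7y] zero: DF = P = 7929/10000 ≈ 0.792900
step 8 [8y] zero: DF = P = 3911/5000 ≈ 0.782200

1 1 951/1000
2 2 591/625
3 3 9093/10000
4 4 1751/2000
5 5 8603/10000
6 6 4183/5000
7 7 7929/10000
8 8 3911/5000
DF(5y) is solved at step 5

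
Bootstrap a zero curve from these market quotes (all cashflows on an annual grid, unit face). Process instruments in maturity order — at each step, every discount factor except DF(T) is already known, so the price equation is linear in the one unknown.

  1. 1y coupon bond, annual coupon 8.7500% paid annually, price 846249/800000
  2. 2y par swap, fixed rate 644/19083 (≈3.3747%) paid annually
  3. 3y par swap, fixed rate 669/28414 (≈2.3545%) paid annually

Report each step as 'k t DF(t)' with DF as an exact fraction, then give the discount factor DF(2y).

step 1 [1y] bond c/1=7/80: DF=(846249/800000 − 7/80·(0))/(1+7/80) = 9727/10000 ≈ 0.972700
step 2 [2y] swap r/1=644/19083: DF=(1 − 644/19083·(0.972700))/(1+644/19083) = 2339/2500 ≈ 0.935600
step 3 [3y] swap r/1=669/28414: DF=(1 − 669/28414·(0.972700+0.935600))/(1+669/28414) = 9331/10000 ≈ 0.933100

1 1 9727/10000
2 2 2339/2500
3 3 9331/10000
DF(2y) = 2339/2500 ≈ 0.935600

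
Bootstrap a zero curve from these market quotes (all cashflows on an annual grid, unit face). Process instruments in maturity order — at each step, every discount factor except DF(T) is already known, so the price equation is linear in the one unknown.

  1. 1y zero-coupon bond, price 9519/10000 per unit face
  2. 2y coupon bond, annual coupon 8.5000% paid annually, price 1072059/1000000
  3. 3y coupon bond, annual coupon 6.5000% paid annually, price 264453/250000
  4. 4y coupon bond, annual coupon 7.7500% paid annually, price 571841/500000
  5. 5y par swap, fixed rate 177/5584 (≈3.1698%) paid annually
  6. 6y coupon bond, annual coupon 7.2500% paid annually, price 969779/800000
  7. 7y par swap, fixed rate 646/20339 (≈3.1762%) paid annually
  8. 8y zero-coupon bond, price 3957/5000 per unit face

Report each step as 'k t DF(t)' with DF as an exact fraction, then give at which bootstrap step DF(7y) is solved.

step 1 [1y] zero: DF = P = 9519/10000 ≈ 0.951900
step 2 [2y] bond c/1=17/200: DF=(1072059/1000000 − 17/200·(0.951900))/(1+17/200) = 1827/2000 ≈ 0.913500
step 3 [3y] bond c/1=13/200: DF=(264453/250000 − 13/200·(0.951900+0.913500))/(1+13/200) = 4397/5000 ≈ 0.879400
step 4 [4y] bond c/1=31/400: DF=(571841/500000 − 31/400·(0.951900+0.913500+0.879400))/(1+31/400) = 108/125 ≈ 0.864000
step 5 [5y] swap r/1=177/5584: DF=(1 − 177/5584·(0.951900+0.913500+0.879400+0.864000))/(1+177/5584) = 1073/1250 ≈ 0.858400
step 6 [6y] bond c/1=29/400: DF=(969779/800000 − 29/400·(0.951900+0.913500+0.879400+0.864000+0.858400))/(1+29/400) = 8283/10000 ≈ 0.828300
step 7 [7y] swap r/1=646/20339: DF=(1 − 646/20339·(0.951900+0.913500+0.879400+0.864000+0.858400+0.828300))/(1+646/20339) = 4031/5000 ≈ 0.806200
step 8 [8y] zero: DF = P = 3957/5000 ≈ 0.791400

1 1 9519/10000
2 2 1827/2000
3 3 4397/5000
4 4 108/125
5 5 1073/1250
6 6 8283/10000
7 7 4031/5000
8 8 3957/5000
DF(7y) is solved at step 7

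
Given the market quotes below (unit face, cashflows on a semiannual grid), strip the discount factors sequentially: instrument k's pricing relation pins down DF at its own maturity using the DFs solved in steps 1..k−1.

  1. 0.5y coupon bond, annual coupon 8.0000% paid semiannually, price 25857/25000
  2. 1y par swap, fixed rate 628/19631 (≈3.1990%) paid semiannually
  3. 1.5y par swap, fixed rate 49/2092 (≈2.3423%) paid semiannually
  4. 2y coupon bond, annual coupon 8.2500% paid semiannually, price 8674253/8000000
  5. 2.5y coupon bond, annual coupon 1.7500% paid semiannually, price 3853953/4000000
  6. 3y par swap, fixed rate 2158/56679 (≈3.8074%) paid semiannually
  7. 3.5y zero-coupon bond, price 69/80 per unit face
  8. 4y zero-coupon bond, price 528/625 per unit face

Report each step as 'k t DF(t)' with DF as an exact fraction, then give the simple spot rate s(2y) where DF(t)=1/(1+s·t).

1 1/2 1989/2000
2 1 4843/5000
3 3/2 9657/10000
4 2 9253/10000
5 5/2 9217/10000
6 3 8921/10000
7 7/2 69/80
8 4 528/625
s(2y) = (1/(9253/10000) − 1)/(2) = 747/18506 ≈ 4.0365%

step 1 [0.5y] bond c/2=1/25: DF=(25857/25000 − 1/25·(0))/(1+1/25) = 1989/2000 ≈ 0.994500
step 2 [1y] swap r/2=314/19631: DF=(1 − 314/19631·(0.994500))/(1+314/19631) = 4843/5000 ≈ 0.968600
step 3 [1.5y] swap r/2=49/4184: DF=(1 − 49/4184·(0.994500+0.968600))/(1+49/4184) = 9657/10000 ≈ 0.965700
step 4 [2y] bond c/2=33/800: DF=(8674253/8000000 − 33/800·(0.994500+0.968600+0.965700))/(1+33/800) = 9253/10000 ≈ 0.925300
step 5 [2.5y] bond c/2=7/800: DF=(3853953/4000000 − 7/800·(0.994500+0.968600+0.965700+0.925300))/(1+7/800) = 9217/10000 ≈ 0.921700
step 6 [3y] swap r/2=1079/56679: DF=(1 − 1079/56679·(0.994500+0.968600+0.965700+0.925300+0.921700))/(1+1079/56679) = 8921/10000 ≈ 0.892100
step 7 [3.5y] zero: DF = P = 69/80 ≈ 0.862500
step 8 [4y] zero: DF = P = 528/625 ≈ 0.844800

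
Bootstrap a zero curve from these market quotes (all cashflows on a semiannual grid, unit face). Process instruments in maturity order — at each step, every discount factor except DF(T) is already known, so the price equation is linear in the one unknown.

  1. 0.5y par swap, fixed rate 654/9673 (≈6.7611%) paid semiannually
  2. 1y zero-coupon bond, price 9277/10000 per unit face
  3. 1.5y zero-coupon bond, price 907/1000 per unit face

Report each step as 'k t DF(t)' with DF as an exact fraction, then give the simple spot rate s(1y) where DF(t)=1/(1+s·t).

step 1 [0.5y] swap r/2=327/9673: DF=(1 − 327/9673·(0))/(1+327/9673) = 9673/10000 ≈ 0.967300
step 2 [1y] zero: DF = P = 9277/10000 ≈ 0.927700
step 3 [1.5y] zero: DF = P = 907/1000 ≈ 0.907000

1 1/2 9673/10000
2 1 9277/10000
3 3/2 907/1000
s(1y) = (1/(9277/10000) − 1)/(1) = 723/9277 ≈ 7.7935%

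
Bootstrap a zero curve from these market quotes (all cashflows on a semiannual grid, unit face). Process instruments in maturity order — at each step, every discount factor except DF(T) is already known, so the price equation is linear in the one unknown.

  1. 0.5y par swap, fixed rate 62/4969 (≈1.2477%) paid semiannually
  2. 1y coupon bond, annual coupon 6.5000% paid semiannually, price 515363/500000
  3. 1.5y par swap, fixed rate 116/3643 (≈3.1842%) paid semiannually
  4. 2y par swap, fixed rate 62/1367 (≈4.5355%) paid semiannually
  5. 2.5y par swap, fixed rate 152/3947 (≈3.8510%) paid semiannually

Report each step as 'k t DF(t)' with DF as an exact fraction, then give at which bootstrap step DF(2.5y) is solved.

1 1/2 4969/5000
2 1 967/1000
3 3/2 596/625
4 2 2283/2500
5 5/2 568/625
DF(2.5y) is solved at step 5

step 1 [0.5y] swap r/2=31/4969: DF=(1 − 31/4969·(0))/(1+31/4969) = 4969/5000 ≈ 0.993800
step 2 [1y] bond c/2=13/400: DF=(515363/500000 − 13/400·(0.993800))/(1+13/400) = 967/1000 ≈ 0.967000
step 3 [1.5y] swap r/2=58/3643: DF=(1 − 58/3643·(0.993800+0.967000))/(1+58/3643) = 596/625 ≈ 0.953600
step 4 [2y] swap r/2=31/1367: DF=(1 − 31/1367·(0.993800+0.967000+0.953600))/(1+31/1367) = 2283/2500 ≈ 0.913200
step 5 [2.5y] swap r/2=76/3947: DF=(1 − 76/3947·(0.993800+0.967000+0.953600+0.913200))/(1+76/3947) = 568/625 ≈ 0.908800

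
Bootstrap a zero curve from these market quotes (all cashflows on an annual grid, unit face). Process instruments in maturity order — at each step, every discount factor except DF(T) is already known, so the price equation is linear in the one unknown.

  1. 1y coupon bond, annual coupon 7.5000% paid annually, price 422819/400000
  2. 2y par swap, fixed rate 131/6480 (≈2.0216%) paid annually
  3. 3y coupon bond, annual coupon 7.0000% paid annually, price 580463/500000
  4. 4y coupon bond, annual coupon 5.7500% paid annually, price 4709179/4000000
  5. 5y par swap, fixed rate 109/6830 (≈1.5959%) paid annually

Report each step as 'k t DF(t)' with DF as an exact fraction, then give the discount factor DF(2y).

1 1 9833/10000
2 2 9607/10000
3 3 4789/5000
4 4 1911/2000
5 5 9237/10000
DF(2y) = 9607/10000 ≈ 0.960700

step 1 [1y] bond c/1=3/40: DF=(422819/400000 − 3/40·(0))/(1+3/40) = 9833/10000 ≈ 0.983300
step 2 [2y] swap r/1=131/6480: DF=(1 − 131/6480·(0.983300))/(1+131/6480) = 9607/10000 ≈ 0.960700
step 3 [3y] bond c/1=7/100: DF=(580463/500000 − 7/100·(0.983300+0.960700))/(1+7/100) = 4789/5000 ≈ 0.957800
step 4 [4y] bond c/1=23/400: DF=(4709179/4000000 − 23/400·(0.983300+0.960700+0.957800))/(1+23/400) = 1911/2000 ≈ 0.955500
step 5 [5y] swap r/1=109/6830: DF=(1 − 109/6830·(0.983300+0.960700+0.957800+0.955500))/(1+109/6830) = 9237/10000 ≈ 0.923700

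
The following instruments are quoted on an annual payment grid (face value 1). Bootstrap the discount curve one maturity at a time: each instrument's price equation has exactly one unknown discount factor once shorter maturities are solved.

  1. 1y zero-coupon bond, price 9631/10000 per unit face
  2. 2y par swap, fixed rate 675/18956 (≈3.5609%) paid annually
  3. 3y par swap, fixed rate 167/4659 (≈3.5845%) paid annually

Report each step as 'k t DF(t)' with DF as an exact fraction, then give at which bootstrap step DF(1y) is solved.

1 1 9631/10000
2 2 373/400
3 3 4499/5000
DF(1y) is solved at step 1

step 1 [1y] zero: DF = P = 9631/10000 ≈ 0.963100
step 2 [2y] swap r/1=675/18956: DF=(1 − 675/18956·(0.963100))/(1+675/18956) = 373/400 ≈ 0.932500
step 3 [3y] swap r/1=167/4659: DF=(1 − 167/4659·(0.963100+0.932500))/(1+167/4659) = 4499/5000 ≈ 0.899800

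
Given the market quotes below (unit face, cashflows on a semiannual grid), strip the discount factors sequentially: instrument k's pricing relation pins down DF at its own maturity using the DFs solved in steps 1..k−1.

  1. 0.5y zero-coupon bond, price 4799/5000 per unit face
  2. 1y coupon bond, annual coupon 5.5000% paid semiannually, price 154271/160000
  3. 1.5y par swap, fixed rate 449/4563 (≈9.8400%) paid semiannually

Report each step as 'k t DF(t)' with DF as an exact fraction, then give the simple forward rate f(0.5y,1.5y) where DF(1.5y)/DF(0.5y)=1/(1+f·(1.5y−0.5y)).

1 1/2 4799/5000
2 1 9127/10000
3 3/2 8653/10000
f(0.5y,1.5y) = ((4799/5000)/(8653/10000) − 1)/(1) = 945/8653 ≈ 10.9211%

step 1 [0.5y] zero: DF = P = 4799/5000 ≈ 0.959800
step 2 [1y] bond c/2=11/400: DF=(154271/160000 − 11/400·(0.959800))/(1+11/400) = 9127/10000 ≈ 0.912700
step 3 [1.5y] swap r/2=449/9126: DF=(1 − 449/9126·(0.959800+0.912700))/(1+449/9126) = 8653/10000 ≈ 0.865300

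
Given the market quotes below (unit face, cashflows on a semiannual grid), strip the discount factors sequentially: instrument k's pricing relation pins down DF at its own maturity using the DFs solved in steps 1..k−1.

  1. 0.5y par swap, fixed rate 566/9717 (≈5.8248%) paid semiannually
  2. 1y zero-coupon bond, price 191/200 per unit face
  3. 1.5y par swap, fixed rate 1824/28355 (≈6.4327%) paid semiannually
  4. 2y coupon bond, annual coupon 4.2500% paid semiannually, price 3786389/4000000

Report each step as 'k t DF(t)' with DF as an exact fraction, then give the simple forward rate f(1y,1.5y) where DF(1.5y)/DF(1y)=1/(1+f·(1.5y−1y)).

step 1 [0.5y] swap r/2=283/9717: DF=(1 − 283/9717·(0))/(1+283/9717) = 9717/10000 ≈ 0.971700
step 2 [1y] zero: DF = P = 191/200 ≈ 0.955000
step 3 [1.5y] swap r/2=912/28355: DF=(1 − 912/28355·(0.971700+0.955000))/(1+912/28355) = 568/625 ≈ 0.908800
step 4 [2y] bond c/2=17/800: DF=(3786389/4000000 − 17/800·(0.971700+0.955000+0.908800))/(1+17/800) = 8679/10000 ≈ 0.867900

1 1/2 9717/10000
2 1 191/200
3 3/2 568/625
4 2 8679/10000
f(1y,1.5y) = ((191/200)/(568/625) − 1)/(1/2) = 231/2272 ≈ 10.1673%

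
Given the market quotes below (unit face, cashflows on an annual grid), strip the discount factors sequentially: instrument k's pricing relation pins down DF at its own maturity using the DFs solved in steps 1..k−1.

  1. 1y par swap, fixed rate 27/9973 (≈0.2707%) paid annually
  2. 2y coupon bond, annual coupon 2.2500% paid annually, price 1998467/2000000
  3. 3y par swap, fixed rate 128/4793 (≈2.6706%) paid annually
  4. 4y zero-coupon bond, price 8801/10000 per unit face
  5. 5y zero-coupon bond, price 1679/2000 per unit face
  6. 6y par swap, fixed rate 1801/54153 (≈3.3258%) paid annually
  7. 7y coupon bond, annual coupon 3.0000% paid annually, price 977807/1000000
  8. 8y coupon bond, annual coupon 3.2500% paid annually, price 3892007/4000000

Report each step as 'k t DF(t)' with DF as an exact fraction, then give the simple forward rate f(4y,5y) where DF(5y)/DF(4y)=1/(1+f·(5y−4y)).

1 1 9973/10000
2 2 9553/10000
3 3 577/625
4 4 8801/10000
5 5 1679/2000
6 6 8199/10000
7 7 1979/2500
8 8 747/1000
f(4y,5y) = ((8801/10000)/(1679/2000) − 1)/(1) = 406/8395 ≈ 4.8362%

step 1 [1y] swap r/1=27/9973: DF=(1 − 27/9973·(0))/(1+27/9973) = 9973/10000 ≈ 0.997300
step 2 [2y] bond c/1=9/400: DF=(1998467/2000000 − 9/400·(0.997300))/(1+9/400) = 9553/10000 ≈ 0.955300
step 3 [3y] swap r/1=128/4793: DF=(1 − 128/4793·(0.997300+0.955300))/(1+128/4793) = 577/625 ≈ 0.923200
step 4 [4y] zero: DF = P = 8801/10000 ≈ 0.880100
step 5 [5y] zero: DF = P = 1679/2000 ≈ 0.839500
step 6 [6y] swap r/1=1801/54153: DF=(1 − 1801/54153·(0.997300+0.955300+0.923200+0.880100+0.839500))/(1+1801/54153) = 8199/10000 ≈ 0.819900
step 7 [7y] bond c/1=3/100: DF=(977807/1000000 − 3/100·(0.997300+0.955300+0.923200+0.880100+0.839500+0.819900))/(1+3/100) = 1979/2500 ≈ 0.791600
step 8 [8y] bond c/1=13/400: DF=(3892007/4000000 − 13/400·(0.997300+0.955300+0.923200+0.880100+0.839500+0.819900+0.791600))/(1+13/400) = 747/1000 ≈ 0.747000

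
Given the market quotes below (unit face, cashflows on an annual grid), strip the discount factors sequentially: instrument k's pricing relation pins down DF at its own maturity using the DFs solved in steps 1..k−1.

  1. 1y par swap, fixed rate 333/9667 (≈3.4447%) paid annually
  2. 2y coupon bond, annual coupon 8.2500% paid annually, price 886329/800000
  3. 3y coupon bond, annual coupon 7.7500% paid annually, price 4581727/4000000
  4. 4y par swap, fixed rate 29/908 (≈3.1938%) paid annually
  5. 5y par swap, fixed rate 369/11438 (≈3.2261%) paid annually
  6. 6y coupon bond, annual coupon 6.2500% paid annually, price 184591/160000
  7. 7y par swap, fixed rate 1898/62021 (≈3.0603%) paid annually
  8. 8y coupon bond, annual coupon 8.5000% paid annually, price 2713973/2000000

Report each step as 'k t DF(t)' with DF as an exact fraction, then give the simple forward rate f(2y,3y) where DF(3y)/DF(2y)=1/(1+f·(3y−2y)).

step 1 [1y] swap r/1=333/9667: DF=(1 − 333/9667·(0))/(1+333/9667) = 9667/10000 ≈ 0.966700
step 2 [2y] bond c/1=33/400: DF=(886329/800000 − 33/400·(0.966700))/(1+33/400) = 4749/5000 ≈ 0.949800
step 3 [3y] bond c/1=31/400: DF=(4581727/4000000 − 31/400·(0.966700+0.949800))/(1+31/400) = 2313/2500 ≈ 0.925200
step 4 [4y] swap r/1=29/908: DF=(1 − 29/908·(0.966700+0.949800+0.925200))/(1+29/908) = 8811/10000 ≈ 0.881100
step 5 [5y] swap r/1=369/11438: DF=(1 − 369/11438·(0.966700+0.949800+0.925200+0.881100))/(1+369/11438) = 2131/2500 ≈ 0.852400
step 6 [6y] bond c/1=1/16: DF=(184591/160000 − 1/16·(0.966700+0.949800+0.925200+0.881100+0.852400))/(1+1/16) = 8167/10000 ≈ 0.816700
step 7 [7y] swap r/1=1898/62021: DF=(1 − 1898/62021·(0.966700+0.949800+0.925200+0.881100+0.852400+0.816700))/(1+1898/62021) = 4051/5000 ≈ 0.810200
step 8 [8y] bond c/1=17/200: DF=(2713973/2000000 − 17/200·(0.966700+0.949800+0.925200+0.881100+0.852400+0.816700+0.810200))/(1+17/200) = 478/625 ≈ 0.764800

1 1 9667/10000
2 2 4749/5000
3 3 2313/2500
4 4 8811/10000
5 5 2131/2500
6 6 8167/10000
7 7 4051/5000
8 8 478/625
f(2y,3y) = ((4749/5000)/(2313/2500) − 1)/(1) = 41/1542 ≈ 2.6589%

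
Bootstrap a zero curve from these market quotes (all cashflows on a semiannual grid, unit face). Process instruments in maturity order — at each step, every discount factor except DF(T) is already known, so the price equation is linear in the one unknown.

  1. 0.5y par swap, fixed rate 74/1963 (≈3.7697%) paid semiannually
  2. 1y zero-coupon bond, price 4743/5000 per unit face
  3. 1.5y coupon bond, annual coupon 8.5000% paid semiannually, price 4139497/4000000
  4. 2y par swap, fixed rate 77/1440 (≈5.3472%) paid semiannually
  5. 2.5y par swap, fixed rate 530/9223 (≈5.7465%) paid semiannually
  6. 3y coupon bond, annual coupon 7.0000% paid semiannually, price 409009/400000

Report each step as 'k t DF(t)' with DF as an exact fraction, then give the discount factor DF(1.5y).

1 1/2 1963/2000
2 1 4743/5000
3 3/2 457/500
4 2 8999/10000
5 5/2 347/400
6 3 104/125
DF(1.5y) = 457/500 ≈ 0.914000

step 1 [0.5y] swap r/2=37/1963: DF=(1 − 37/1963·(0))/(1+37/1963) = 1963/2000 ≈ 0.981500
step 2 [1y] zero: DF = P = 4743/5000 ≈ 0.948600
step 3 [1.5y] bond c/2=17/400: DF=(4139497/4000000 − 17/400·(0.981500+0.948600))/(1+17/400) = 457/500 ≈ 0.914000
step 4 [2y] swap r/2=77/2880: DF=(1 − 77/2880·(0.981500+0.948600+0.914000))/(1+77/2880) = 8999/10000 ≈ 0.899900
step 5 [2.5y] swap r/2=265/9223: DF=(1 − 265/9223·(0.981500+0.948600+0.914000+0.899900))/(1+265/9223) = 347/400 ≈ 0.867500
step 6 [3y] bond c/2=7/200: DF=(409009/400000 − 7/200·(0.981500+0.948600+0.914000+0.899900+0.867500))/(1+7/200) = 104/125 ≈ 0.832000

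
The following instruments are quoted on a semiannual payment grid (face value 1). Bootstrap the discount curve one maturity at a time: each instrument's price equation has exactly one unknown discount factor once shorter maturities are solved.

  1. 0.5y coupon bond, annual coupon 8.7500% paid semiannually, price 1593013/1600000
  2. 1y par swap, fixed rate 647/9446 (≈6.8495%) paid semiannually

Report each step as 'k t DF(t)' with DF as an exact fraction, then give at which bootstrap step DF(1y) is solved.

1 1/2 9539/10000
2 1 9353/10000
DF(1y) is solved at step 2

step 1 [0.5y] bond c/2=7/160: DF=(1593013/1600000 − 7/160·(0))/(1+7/160) = 9539/10000 ≈ 0.953900
step 2 [1y] swap r/2=647/18892: DF=(1 − 647/18892·(0.953900))/(1+647/18892) = 9353/10000 ≈ 0.935300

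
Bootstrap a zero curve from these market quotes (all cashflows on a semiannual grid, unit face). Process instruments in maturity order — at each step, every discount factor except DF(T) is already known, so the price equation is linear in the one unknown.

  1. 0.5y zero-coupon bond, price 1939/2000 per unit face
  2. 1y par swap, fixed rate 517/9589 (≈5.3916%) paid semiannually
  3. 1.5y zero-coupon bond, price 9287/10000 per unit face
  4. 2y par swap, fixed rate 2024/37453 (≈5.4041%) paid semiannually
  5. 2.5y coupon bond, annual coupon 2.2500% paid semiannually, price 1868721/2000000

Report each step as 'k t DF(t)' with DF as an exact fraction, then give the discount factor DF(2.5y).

1 1/2 1939/2000
2 1 9483/10000
3 3/2 9287/10000
4 2 2247/2500
5 5/2 8823/10000
DF(2.5y) = 8823/10000 ≈ 0.882300

step 1 [0.5y] zero: DF = P = 1939/2000 ≈ 0.969500
step 2 [1y] swap r/2=517/19178: DF=(1 − 517/19178·(0.969500))/(1+517/19178) = 9483/10000 ≈ 0.948300
step 3 [1.5y] zero: DF = P = 9287/10000 ≈ 0.928700
step 4 [2y] swap r/2=1012/37453: DF=(1 − 1012/37453·(0.969500+0.948300+0.928700))/(1+1012/37453) = 2247/2500 ≈ 0.898800
step 5 [2.5y] bond c/2=9/800: DF=(1868721/2000000 − 9/800·(0.969500+0.948300+0.928700+0.898800))/(1+9/800) = 8823/10000 ≈ 0.882300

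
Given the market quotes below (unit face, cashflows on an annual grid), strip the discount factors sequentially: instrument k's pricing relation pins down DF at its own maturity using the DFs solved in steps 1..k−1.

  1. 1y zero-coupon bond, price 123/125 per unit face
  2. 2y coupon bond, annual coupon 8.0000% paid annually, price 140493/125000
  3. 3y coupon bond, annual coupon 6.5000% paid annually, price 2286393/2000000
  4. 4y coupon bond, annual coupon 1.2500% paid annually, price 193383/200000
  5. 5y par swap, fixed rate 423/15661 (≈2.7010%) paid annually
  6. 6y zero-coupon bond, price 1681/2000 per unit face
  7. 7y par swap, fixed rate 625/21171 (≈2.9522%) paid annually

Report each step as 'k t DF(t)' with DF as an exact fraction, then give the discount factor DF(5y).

step 1 [1y] zero: DF = P = 123/125 ≈ 0.984000
step 2 [2y] bond c/1=2/25: DF=(140493/125000 − 2/25·(0.984000))/(1+2/25) = 4839/5000 ≈ 0.967800
step 3 [3y] bond c/1=13/200: DF=(2286393/2000000 − 13/200·(0.984000+0.967800))/(1+13/200) = 9543/10000 ≈ 0.954300
step 4 [4y] bond c/1=1/80: DF=(193383/200000 − 1/80·(0.984000+0.967800+0.954300))/(1+1/80) = 9191/10000 ≈ 0.919100
step 5 [5y] swap r/1=423/15661: DF=(1 − 423/15661·(0.984000+0.967800+0.954300+0.919100))/(1+423/15661) = 8731/10000 ≈ 0.873100
step 6 [6y] zero: DF = P = 1681/2000 ≈ 0.840500
step 7 [7y] swap r/1=625/21171: DF=(1 − 625/21171·(0.984000+0.967800+0.954300+0.919100+0.873100+0.840500))/(1+625/21171) = 13/16 ≈ 0.812500

1 1 123/125
2 2 4839/5000
3 3 9543/10000
4 4 9191/10000
5 5 8731/10000
6 6 1681/2000
7 7 13/16
DF(5y) = 8731/10000 ≈ 0.873100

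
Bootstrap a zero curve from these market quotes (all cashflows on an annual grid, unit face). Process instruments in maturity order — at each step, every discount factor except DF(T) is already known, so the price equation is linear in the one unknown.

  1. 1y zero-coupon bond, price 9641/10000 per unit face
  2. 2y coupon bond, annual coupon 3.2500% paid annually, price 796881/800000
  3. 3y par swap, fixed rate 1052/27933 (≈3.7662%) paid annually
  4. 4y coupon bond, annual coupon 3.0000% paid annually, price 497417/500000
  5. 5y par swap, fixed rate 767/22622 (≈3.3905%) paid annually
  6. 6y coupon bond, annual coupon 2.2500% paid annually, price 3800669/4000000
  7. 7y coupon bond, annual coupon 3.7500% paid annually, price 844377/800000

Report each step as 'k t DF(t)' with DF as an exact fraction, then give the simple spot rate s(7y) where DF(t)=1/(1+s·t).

1 1 9641/10000
2 2 584/625
3 3 2237/2500
4 4 1769/2000
5 5 4233/5000
6 6 8297/10000
7 7 4119/5000
s(7y) = (1/(4119/5000) − 1)/(7) = 881/28833 ≈ 3.0555%

step 1 [1y] zero: DF = P = 9641/10000 ≈ 0.964100
step 2 [2y] bond c/1=13/400: DF=(796881/800000 − 13/400·(0.964100))/(1+13/400) = 584/625 ≈ 0.934400
step 3 [3y] swap r/1=1052/27933: DF=(1 − 1052/27933·(0.964100+0.934400))/(1+1052/27933) = 2237/2500 ≈ 0.894800
step 4 [4y] bond c/1=3/100: DF=(497417/500000 − 3/100·(0.964100+0.934400+0.894800))/(1+3/100) = 1769/2000 ≈ 0.884500
step 5 [5y] swap r/1=767/22622: DF=(1 − 767/22622·(0.964100+0.934400+0.894800+0.884500))/(1+767/22622) = 4233/5000 ≈ 0.846600
step 6 [6y] bond c/1=9/400: DF=(3800669/4000000 − 9/400·(0.964100+0.934400+0.894800+0.884500+0.846600))/(1+9/400) = 8297/10000 ≈ 0.829700
step 7 [7y] bond c/1=3/80: DF=(844377/800000 − 3/80·(0.964100+0.934400+0.894800+0.884500+0.846600+0.829700))/(1+3/80) = 4119/5000 ≈ 0.823800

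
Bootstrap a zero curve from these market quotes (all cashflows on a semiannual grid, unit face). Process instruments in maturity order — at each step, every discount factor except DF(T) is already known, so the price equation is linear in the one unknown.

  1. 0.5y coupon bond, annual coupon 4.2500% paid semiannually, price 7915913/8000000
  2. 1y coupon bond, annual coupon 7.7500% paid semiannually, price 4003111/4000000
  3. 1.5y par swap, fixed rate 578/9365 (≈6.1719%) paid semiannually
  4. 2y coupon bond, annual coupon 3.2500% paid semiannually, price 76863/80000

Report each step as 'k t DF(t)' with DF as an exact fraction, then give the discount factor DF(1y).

1 1/2 9689/10000
2 1 9273/10000
3 3/2 9133/10000
4 2 1801/2000
DF(1y) = 9273/10000 ≈ 0.927300

step 1 [0.5y] bond c/2=17/800: DF=(7915913/8000000 − 17/800·(0))/(1+17/800) = 9689/10000 ≈ 0.968900
step 2 [1y] bond c/2=31/800: DF=(4003111/4000000 − 31/800·(0.968900))/(1+31/800) = 9273/10000 ≈ 0.927300
step 3 [1.5y] swap r/2=289/9365: DF=(1 − 289/9365·(0.968900+0.927300))/(1+289/9365) = 9133/10000 ≈ 0.913300
step 4 [2y] bond c/2=13/800: DF=(76863/80000 − 13/800·(0.968900+0.927300+0.913300))/(1+13/800) = 1801/2000 ≈ 0.900500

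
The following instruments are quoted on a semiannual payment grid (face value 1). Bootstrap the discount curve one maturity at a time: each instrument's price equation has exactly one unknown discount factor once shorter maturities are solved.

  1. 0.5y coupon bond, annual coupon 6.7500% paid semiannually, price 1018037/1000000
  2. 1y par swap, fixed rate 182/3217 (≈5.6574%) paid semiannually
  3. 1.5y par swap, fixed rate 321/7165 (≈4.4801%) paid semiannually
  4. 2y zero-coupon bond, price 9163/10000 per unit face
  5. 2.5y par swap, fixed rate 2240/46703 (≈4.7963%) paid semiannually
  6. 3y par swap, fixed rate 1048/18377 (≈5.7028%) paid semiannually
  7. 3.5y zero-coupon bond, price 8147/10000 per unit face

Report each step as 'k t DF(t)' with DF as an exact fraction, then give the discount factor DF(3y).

1 1/2 1231/1250
2 1 4727/5000
3 3/2 4679/5000
4 2 9163/10000
5 5/2 111/125
6 3 2107/2500
7 7/2 8147/10000
DF(3y) = 2107/2500 ≈ 0.842800

step 1 [0.5y] bond c/2=27/800: DF=(1018037/1000000 − 27/800·(0))/(1+27/800) = 1231/1250 ≈ 0.984800
step 2 [1y] swap r/2=91/3217: DF=(1 − 91/3217·(0.984800))/(1+91/3217) = 4727/5000 ≈ 0.945400
step 3 [1.5y] swap r/2=321/14330: DF=(1 − 321/14330·(0.984800+0.945400))/(1+321/14330) = 4679/5000 ≈ 0.935800
step 4 [2y] zero: DF = P = 9163/10000 ≈ 0.916300
step 5 [2.5y] swap r/2=1120/46703: DF=(1 − 1120/46703·(0.984800+0.945400+0.935800+0.916300))/(1+1120/46703) = 111/125 ≈ 0.888000
step 6 [3y] swap r/2=524/18377: DF=(1 − 524/18377·(0.984800+0.945400+0.935800+0.916300+0.888000))/(1+524/18377) = 2107/2500 ≈ 0.842800
step 7 [3.5y] zero: DF = P = 8147/10000 ≈ 0.814700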